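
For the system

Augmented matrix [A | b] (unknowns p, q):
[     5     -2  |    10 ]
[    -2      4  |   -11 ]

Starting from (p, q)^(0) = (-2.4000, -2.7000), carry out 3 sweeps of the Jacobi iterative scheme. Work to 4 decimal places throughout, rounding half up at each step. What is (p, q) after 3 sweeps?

Iteration 1:
  p = (10 - (-2)·-2.7000) / (5) = 0.9200
  q = (-11 - (-2)·-2.4000) / (4) = -3.9500
Iteration 2:
  p = (10 - (-2)·-3.9500) / (5) = 0.4200
  q = (-11 - (-2)·0.9200) / (4) = -2.2900
Iteration 3:
  p = (10 - (-2)·-2.2900) / (5) = 1.0840
  q = (-11 - (-2)·0.4200) / (4) = -2.5400

(1.0840, -2.5400)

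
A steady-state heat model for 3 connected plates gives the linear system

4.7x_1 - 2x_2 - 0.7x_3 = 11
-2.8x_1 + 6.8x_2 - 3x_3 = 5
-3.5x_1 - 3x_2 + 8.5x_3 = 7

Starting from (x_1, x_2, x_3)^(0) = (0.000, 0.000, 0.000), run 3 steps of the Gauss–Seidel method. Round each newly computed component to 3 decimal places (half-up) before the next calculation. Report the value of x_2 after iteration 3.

Iteration 1:
  x_1 = (11 - (-2)·0.000 - (-0.7)·0.000) / (4.7) = 2.340
  x_2 = (5 - (-2.8)·2.340 - (-3)·0.000) / (6.8) = 1.699
  x_3 = (7 - (-3.5)·2.340 - (-3)·1.699) / (8.5) = 2.387
Iteration 2:
  x_1 = (11 - (-2)·1.699 - (-0.7)·2.387) / (4.7) = 3.419
  x_2 = (5 - (-2.8)·3.419 - (-3)·2.387) / (6.8) = 3.196
  x_3 = (7 - (-3.5)·3.419 - (-3)·3.196) / (8.5) = 3.359
Iteration 3:
  x_1 = (11 - (-2)·3.196 - (-0.7)·3.359) / (4.7) = 4.201
  x_2 = (5 - (-2.8)·4.201 - (-3)·3.359) / (6.8) = 3.947
  x_3 = (7 - (-3.5)·4.201 - (-3)·3.947) / (8.5) = 3.946

3.947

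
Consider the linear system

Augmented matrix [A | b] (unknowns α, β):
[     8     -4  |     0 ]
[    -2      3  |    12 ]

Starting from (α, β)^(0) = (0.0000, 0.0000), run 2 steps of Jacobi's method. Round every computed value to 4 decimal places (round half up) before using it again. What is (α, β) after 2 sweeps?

(2.0000, 4.0000)

Iteration 1:
  α = (0 - (-4)·0.0000) / (8) = 0.0000
  β = (12 - (-2)·0.0000) / (3) = 4.0000
Iteration 2:
  α = (0 - (-4)·4.0000) / (8) = 2.0000
  β = (12 - (-2)·0.0000) / (3) = 4.0000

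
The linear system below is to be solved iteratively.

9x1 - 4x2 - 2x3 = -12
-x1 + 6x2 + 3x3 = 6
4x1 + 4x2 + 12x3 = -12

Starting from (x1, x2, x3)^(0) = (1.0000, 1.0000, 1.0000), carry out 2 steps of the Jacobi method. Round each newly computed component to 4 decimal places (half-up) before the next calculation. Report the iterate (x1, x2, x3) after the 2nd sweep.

(-1.4074, 1.7222, -1.0000)

Iteration 1:
  x1 = (-12 - (-4)·1.0000 - (-2)·1.0000) / (9) = -0.6667
  x2 = (6 - (-1)·1.0000 - (3)·1.0000) / (6) = 0.6667
  x3 = (-12 - (4)·1.0000 - (4)·1.0000) / (12) = -1.6667
Iteration 2:
  x1 = (-12 - (-4)·0.6667 - (-2)·-1.6667) / (9) = -1.4074
  x2 = (6 - (-1)·-0.6667 - (3)·-1.6667) / (6) = 1.7222
  x3 = (-12 - (4)·-0.6667 - (4)·0.6667) / (12) = -1.0000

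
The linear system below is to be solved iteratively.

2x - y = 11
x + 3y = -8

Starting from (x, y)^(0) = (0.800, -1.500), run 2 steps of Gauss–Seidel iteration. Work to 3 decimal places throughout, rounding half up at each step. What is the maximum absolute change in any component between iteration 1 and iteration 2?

Iteration 1:
  x = (11 - (-1)·-1.500) / (2) = 4.750
  y = (-8 - (1)·4.750) / (3) = -4.250
Iteration 2:
  x = (11 - (-1)·-4.250) / (2) = 3.375
  y = (-8 - (1)·3.375) / (3) = -3.792
Change: (-1.375, 0.458) → max |·| = 1.375

1.375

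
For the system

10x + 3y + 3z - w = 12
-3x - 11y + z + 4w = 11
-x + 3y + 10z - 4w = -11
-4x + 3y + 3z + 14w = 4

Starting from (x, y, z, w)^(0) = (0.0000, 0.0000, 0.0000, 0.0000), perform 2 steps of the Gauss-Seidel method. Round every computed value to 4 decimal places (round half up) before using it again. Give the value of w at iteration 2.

1.1065

Iteration 1:
  x = (12 - (3)·0.0000 - (3)·0.0000 - (-1)·0.0000) / (10) = 1.2000
  y = (11 - (-3)·1.2000 - (1)·0.0000 - (4)·0.0000) / (-11) = -1.3273
  z = (-11 - (-1)·1.2000 - (3)·-1.3273 - (-4)·0.0000) / (10) = -0.5818
  w = (4 - (-4)·1.2000 - (3)·-1.3273 - (3)·-0.5818) / (14) = 1.0377
Iteration 2:
  x = (12 - (3)·-1.3273 - (3)·-0.5818 - (-1)·1.0377) / (10) = 1.8765
  y = (11 - (-3)·1.8765 - (1)·-0.5818 - (4)·1.0377) / (-11) = -1.1873
  z = (-11 - (-1)·1.8765 - (3)·-1.1873 - (-4)·1.0377) / (10) = -0.1411
  w = (4 - (-4)·1.8765 - (3)·-1.1873 - (3)·-0.1411) / (14) = 1.1065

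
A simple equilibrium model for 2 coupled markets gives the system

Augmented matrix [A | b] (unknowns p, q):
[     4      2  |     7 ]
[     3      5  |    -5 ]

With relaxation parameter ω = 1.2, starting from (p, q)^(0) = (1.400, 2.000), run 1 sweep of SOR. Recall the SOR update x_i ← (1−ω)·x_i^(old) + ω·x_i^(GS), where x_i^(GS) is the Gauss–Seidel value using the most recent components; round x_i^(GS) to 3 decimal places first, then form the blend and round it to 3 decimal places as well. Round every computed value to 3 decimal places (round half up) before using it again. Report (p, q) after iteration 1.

Iteration 1:
  p: GS value = (7 - (2)·2.000) / (4) = 0.750;  p ← (1−ω)·1.400 + ω·0.750 = 0.620
  q: GS value = (-5 - (3)·0.620) / (5) = -1.372;  q ← (1−ω)·2.000 + ω·-1.372 = -2.046

(0.620, -2.046)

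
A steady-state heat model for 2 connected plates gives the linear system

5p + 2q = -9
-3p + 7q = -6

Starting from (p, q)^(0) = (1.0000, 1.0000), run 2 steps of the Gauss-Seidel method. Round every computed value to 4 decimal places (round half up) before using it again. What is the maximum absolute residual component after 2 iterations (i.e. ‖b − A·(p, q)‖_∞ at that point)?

0.9600

Iteration 1:
  p = (-9 - (2)·1.0000) / (5) = -2.2000
  q = (-6 - (-3)·-2.2000) / (7) = -1.8000
Iteration 2:
  p = (-9 - (2)·-1.8000) / (5) = -1.0800
  q = (-6 - (-3)·-1.0800) / (7) = -1.3200
Residual b − A·x = (-0.9600, 0.0000); ∞-norm = 0.9600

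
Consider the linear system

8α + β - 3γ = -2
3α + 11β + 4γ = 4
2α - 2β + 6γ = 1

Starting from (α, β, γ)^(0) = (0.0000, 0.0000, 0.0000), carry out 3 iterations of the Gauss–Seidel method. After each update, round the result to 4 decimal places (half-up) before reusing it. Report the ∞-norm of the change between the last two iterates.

0.0350

Iteration 1:
  α = (-2 - (1)·0.0000 - (-3)·0.0000) / (8) = -0.2500
  β = (4 - (3)·-0.2500 - (4)·0.0000) / (11) = 0.4318
  γ = (1 - (2)·-0.2500 - (-2)·0.4318) / (6) = 0.3939
Iteration 2:
  α = (-2 - (1)·0.4318 - (-3)·0.3939) / (8) = -0.1563
  β = (4 - (3)·-0.1563 - (4)·0.3939) / (11) = 0.2630
  γ = (1 - (2)·-0.1563 - (-2)·0.2630) / (6) = 0.3064
Iteration 3:
  α = (-2 - (1)·0.2630 - (-3)·0.3064) / (8) = -0.1680
  β = (4 - (3)·-0.1680 - (4)·0.3064) / (11) = 0.2980
  γ = (1 - (2)·-0.1680 - (-2)·0.2980) / (6) = 0.3220
Change: (-0.0117, 0.0350, 0.0156) → max |·| = 0.0350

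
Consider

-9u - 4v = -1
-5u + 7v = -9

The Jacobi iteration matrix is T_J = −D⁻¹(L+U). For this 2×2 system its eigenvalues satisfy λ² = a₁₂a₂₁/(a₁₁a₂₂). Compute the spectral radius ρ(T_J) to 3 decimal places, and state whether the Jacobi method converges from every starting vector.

0.563

a₁₂a₂₁/(a₁₁a₂₂) = (-4)·(-5) / ((-9)·(7)) = -0.317460
ρ = √|-0.317460| = √0.317460 = 0.563
ρ < 1, so Jacobi converges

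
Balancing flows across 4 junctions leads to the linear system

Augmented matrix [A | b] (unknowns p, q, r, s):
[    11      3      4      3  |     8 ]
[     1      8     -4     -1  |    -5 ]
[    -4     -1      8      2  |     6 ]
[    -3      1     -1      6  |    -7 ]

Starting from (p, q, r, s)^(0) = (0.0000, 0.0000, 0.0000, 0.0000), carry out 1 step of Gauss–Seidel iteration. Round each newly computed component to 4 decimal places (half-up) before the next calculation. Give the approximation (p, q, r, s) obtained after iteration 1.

(0.7273, -0.7159, 1.0242, -0.5130)

Iteration 1:
  p = (8 - (3)·0.0000 - (4)·0.0000 - (3)·0.0000) / (11) = 0.7273
  q = (-5 - (1)·0.7273 - (-4)·0.0000 - (-1)·0.0000) / (8) = -0.7159
  r = (6 - (-4)·0.7273 - (-1)·-0.7159 - (2)·0.0000) / (8) = 1.0242
  s = (-7 - (-3)·0.7273 - (1)·-0.7159 - (-1)·1.0242) / (6) = -0.5130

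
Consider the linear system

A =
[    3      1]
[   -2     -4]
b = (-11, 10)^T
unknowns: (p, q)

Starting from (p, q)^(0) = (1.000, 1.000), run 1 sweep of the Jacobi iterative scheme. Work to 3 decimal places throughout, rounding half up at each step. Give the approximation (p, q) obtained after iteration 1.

Iteration 1:
  p = (-11 - (1)·1.000) / (3) = -4.000
  q = (10 - (-2)·1.000) / (-4) = -3.000

(-4.000, -3.000)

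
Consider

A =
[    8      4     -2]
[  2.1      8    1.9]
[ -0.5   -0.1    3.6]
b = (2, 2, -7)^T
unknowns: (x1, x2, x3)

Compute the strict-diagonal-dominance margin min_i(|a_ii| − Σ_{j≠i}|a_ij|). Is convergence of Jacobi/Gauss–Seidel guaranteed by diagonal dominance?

2

row 1: |8| − (4+2) = 2
row 2: |8| − (2.1+1.9) = 4
row 3: |3.6| − (0.5+0.1) = 3
minimum over rows = 2 → strictly diagonally dominant (convergence guaranteed)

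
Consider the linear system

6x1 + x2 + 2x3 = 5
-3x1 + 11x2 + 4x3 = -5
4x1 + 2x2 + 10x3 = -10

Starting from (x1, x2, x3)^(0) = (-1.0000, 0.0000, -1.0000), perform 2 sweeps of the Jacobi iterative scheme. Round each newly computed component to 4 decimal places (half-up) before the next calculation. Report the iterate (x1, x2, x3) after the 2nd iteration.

Iteration 1:
  x1 = (5 - (1)·0.0000 - (2)·-1.0000) / (6) = 1.1667
  x2 = (-5 - (-3)·-1.0000 - (4)·-1.0000) / (11) = -0.3636
  x3 = (-10 - (4)·-1.0000 - (2)·0.0000) / (10) = -0.6000
Iteration 2:
  x1 = (5 - (1)·-0.3636 - (2)·-0.6000) / (6) = 1.0939
  x2 = (-5 - (-3)·1.1667 - (4)·-0.6000) / (11) = 0.0818
  x3 = (-10 - (4)·1.1667 - (2)·-0.3636) / (10) = -1.3940

(1.0939, 0.0818, -1.3940)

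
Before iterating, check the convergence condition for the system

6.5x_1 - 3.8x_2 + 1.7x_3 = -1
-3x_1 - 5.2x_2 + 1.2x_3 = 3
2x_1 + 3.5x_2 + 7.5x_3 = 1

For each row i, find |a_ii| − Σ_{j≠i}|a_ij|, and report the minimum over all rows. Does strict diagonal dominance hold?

1

row 1: |6.5| − (3.8+1.7) = 1
row 2: |-5.2| − (3+1.2) = 1
row 3: |7.5| − (2+3.5) = 2
minimum over rows = 1 → strictly diagonally dominant (convergence guaranteed)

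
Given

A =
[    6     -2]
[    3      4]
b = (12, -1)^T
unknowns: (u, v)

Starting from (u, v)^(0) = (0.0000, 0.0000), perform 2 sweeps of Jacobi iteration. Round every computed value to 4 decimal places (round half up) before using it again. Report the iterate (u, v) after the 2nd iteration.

(1.9167, -1.7500)

Iteration 1:
  u = (12 - (-2)·0.0000) / (6) = 2.0000
  v = (-1 - (3)·0.0000) / (4) = -0.2500
Iteration 2:
  u = (12 - (-2)·-0.2500) / (6) = 1.9167
  v = (-1 - (3)·2.0000) / (4) = -1.7500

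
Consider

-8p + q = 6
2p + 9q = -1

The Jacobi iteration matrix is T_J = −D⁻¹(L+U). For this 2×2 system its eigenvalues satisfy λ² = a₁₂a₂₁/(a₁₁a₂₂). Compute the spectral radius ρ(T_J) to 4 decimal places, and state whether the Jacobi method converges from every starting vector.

a₁₂a₂₁/(a₁₁a₂₂) = (1)·(2) / ((-8)·(9)) = -0.027778
ρ = √|-0.027778| = √0.027778 = 0.1667
ρ < 1, so Jacobi converges

0.1667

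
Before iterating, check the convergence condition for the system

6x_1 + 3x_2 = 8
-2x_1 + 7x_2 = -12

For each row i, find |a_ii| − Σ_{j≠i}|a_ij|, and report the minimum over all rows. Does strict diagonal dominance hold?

3

row 1: |6| − (3) = 3
row 2: |7| − (2) = 5
minimum over rows = 3 → strictly diagonally dominant (convergence guaranteed)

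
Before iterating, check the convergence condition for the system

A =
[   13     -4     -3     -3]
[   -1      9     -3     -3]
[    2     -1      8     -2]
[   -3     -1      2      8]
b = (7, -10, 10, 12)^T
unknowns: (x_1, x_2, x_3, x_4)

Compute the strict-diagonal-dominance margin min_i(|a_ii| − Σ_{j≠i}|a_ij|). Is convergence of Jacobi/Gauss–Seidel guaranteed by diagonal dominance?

2

row 1: |13| − (4+3+3) = 3
row 2: |9| − (1+3+3) = 2
row 3: |8| − (2+1+2) = 3
row 4: |8| − (3+1+2) = 2
minimum over rows = 2 → strictly diagonally dominant (convergence guaranteed)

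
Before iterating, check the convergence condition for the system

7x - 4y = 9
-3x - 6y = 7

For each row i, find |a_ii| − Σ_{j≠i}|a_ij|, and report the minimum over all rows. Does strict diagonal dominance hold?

3

row 1: |7| − (4) = 3
row 2: |-6| − (3) = 3
minimum over rows = 3 → strictly diagonally dominant (convergence guaranteed)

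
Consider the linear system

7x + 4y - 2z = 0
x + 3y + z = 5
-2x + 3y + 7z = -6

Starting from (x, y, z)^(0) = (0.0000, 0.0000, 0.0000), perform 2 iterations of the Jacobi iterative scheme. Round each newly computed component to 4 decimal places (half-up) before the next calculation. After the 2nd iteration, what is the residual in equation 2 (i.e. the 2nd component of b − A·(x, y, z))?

Iteration 1:
  x = (0 - (4)·0.0000 - (-2)·0.0000) / (7) = 0.0000
  y = (5 - (1)·0.0000 - (1)·0.0000) / (3) = 1.6667
  z = (-6 - (-2)·0.0000 - (3)·0.0000) / (7) = -0.8571
Iteration 2:
  x = (0 - (4)·1.6667 - (-2)·-0.8571) / (7) = -1.1973
  y = (5 - (1)·0.0000 - (1)·-0.8571) / (3) = 1.9524
  z = (-6 - (-2)·0.0000 - (3)·1.6667) / (7) = -1.5714
Residual b − A·x = (-2.5713, 1.9115, -3.2520)

1.9115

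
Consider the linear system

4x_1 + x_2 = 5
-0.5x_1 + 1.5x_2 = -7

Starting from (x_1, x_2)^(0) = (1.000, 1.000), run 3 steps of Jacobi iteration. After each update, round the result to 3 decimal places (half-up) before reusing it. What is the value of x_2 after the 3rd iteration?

Iteration 1:
  x_1 = (5 - (1)·1.000) / (4) = 1.000
  x_2 = (-7 - (-0.5)·1.000) / (1.5) = -4.333
Iteration 2:
  x_1 = (5 - (1)·-4.333) / (4) = 2.333
  x_2 = (-7 - (-0.5)·1.000) / (1.5) = -4.333
Iteration 3:
  x_1 = (5 - (1)·-4.333) / (4) = 2.333
  x_2 = (-7 - (-0.5)·2.333) / (1.5) = -3.889

-3.889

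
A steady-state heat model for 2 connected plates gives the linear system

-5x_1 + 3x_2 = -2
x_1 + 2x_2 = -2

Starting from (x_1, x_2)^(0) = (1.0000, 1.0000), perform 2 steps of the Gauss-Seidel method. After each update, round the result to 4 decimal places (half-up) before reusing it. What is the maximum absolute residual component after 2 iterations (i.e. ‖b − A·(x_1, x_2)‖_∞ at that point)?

2.2500

Iteration 1:
  x_1 = (-2 - (3)·1.0000) / (-5) = 1.0000
  x_2 = (-2 - (1)·1.0000) / (2) = -1.5000
Iteration 2:
  x_1 = (-2 - (3)·-1.5000) / (-5) = -0.5000
  x_2 = (-2 - (1)·-0.5000) / (2) = -0.7500
Residual b − A·x = (-2.2500, 0.0000); ∞-norm = 2.2500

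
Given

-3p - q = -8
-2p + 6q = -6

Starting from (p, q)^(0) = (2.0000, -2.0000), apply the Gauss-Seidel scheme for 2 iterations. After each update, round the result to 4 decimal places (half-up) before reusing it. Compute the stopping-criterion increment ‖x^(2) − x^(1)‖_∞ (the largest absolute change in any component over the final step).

0.7037

Iteration 1:
  p = (-8 - (-1)·-2.0000) / (-3) = 3.3333
  q = (-6 - (-2)·3.3333) / (6) = 0.1111
Iteration 2:
  p = (-8 - (-1)·0.1111) / (-3) = 2.6296
  q = (-6 - (-2)·2.6296) / (6) = -0.1235
Change: (-0.7037, -0.2346) → max |·| = 0.7037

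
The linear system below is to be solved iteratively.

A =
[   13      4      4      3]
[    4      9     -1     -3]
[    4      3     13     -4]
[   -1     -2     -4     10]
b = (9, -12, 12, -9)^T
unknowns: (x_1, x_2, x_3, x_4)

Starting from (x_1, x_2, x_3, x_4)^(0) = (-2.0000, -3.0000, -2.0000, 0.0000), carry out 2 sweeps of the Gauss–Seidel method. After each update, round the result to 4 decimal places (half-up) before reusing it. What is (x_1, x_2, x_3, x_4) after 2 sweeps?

Iteration 1:
  x_1 = (9 - (4)·-3.0000 - (4)·-2.0000 - (3)·0.0000) / (13) = 2.2308
  x_2 = (-12 - (4)·2.2308 - (-1)·-2.0000 - (-3)·0.0000) / (9) = -2.5470
  x_3 = (12 - (4)·2.2308 - (3)·-2.5470 - (-4)·0.0000) / (13) = 0.8244
  x_4 = (-9 - (-1)·2.2308 - (-2)·-2.5470 - (-4)·0.8244) / (10) = -0.8566
Iteration 2:
  x_1 = (9 - (4)·-2.5470 - (4)·0.8244 - (3)·-0.8566) / (13) = 1.4200
  x_2 = (-12 - (4)·1.4200 - (-1)·0.8244 - (-3)·-0.8566) / (9) = -2.1584
  x_3 = (12 - (4)·1.4200 - (3)·-2.1584 - (-4)·-0.8566) / (13) = 0.7207
  x_4 = (-9 - (-1)·1.4200 - (-2)·-2.1584 - (-4)·0.7207) / (10) = -0.9014

(1.4200, -2.1584, 0.7207, -0.9014)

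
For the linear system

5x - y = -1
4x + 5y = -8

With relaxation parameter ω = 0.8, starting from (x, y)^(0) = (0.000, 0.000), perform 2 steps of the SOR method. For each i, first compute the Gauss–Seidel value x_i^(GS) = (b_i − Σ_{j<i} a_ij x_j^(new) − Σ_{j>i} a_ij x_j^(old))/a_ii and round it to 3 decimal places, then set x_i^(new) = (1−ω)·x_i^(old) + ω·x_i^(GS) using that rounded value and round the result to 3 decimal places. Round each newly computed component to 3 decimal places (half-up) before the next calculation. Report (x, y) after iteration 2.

Iteration 1:
  x: GS value = (-1 - (-1)·0.000) / (5) = -0.200;  x ← (1−ω)·0.000 + ω·-0.200 = -0.160
  y: GS value = (-8 - (4)·-0.160) / (5) = -1.472;  y ← (1−ω)·0.000 + ω·-1.472 = -1.178
Iteration 2:
  x: GS value = (-1 - (-1)·-1.178) / (5) = -0.436;  x ← (1−ω)·-0.160 + ω·-0.436 = -0.381
  y: GS value = (-8 - (4)·-0.381) / (5) = -1.295;  y ← (1−ω)·-1.178 + ω·-1.295 = -1.272

(-0.381, -1.272)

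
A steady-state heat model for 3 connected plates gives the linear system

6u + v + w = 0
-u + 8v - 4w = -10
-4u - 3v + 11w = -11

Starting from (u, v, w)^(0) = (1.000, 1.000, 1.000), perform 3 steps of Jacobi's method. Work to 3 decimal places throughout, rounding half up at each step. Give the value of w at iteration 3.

Iteration 1:
  u = (0 - (1)·1.000 - (1)·1.000) / (6) = -0.333
  v = (-10 - (-1)·1.000 - (-4)·1.000) / (8) = -0.625
  w = (-11 - (-4)·1.000 - (-3)·1.000) / (11) = -0.364
Iteration 2:
  u = (0 - (1)·-0.625 - (1)·-0.364) / (6) = 0.165
  v = (-10 - (-1)·-0.333 - (-4)·-0.364) / (8) = -1.474
  w = (-11 - (-4)·-0.333 - (-3)·-0.625) / (11) = -1.292
Iteration 3:
  u = (0 - (1)·-1.474 - (1)·-1.292) / (6) = 0.461
  v = (-10 - (-1)·0.165 - (-4)·-1.292) / (8) = -1.875
  w = (-11 - (-4)·0.165 - (-3)·-1.474) / (11) = -1.342

-1.342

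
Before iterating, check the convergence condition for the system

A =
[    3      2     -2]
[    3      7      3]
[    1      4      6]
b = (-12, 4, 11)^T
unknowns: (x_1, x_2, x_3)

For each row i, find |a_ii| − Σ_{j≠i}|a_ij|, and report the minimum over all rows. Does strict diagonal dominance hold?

-1

row 1: |3| − (2+2) = -1
row 2: |7| − (3+3) = 1
row 3: |6| − (1+4) = 1
minimum over rows = -1 → not strictly diagonally dominant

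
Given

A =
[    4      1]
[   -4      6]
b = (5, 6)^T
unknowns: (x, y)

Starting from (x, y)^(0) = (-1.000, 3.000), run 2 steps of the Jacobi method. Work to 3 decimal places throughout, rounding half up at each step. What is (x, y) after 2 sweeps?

Iteration 1:
  x = (5 - (1)·3.000) / (4) = 0.500
  y = (6 - (-4)·-1.000) / (6) = 0.333
Iteration 2:
  x = (5 - (1)·0.333) / (4) = 1.167
  y = (6 - (-4)·0.500) / (6) = 1.333

(1.167, 1.333)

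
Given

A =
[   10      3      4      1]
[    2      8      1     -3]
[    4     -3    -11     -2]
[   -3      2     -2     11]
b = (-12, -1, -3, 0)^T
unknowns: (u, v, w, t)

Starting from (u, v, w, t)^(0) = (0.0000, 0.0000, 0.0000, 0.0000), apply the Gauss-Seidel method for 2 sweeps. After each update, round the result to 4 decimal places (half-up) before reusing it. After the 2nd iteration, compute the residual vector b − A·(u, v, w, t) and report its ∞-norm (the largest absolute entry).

Iteration 1:
  u = (-12 - (3)·0.0000 - (4)·0.0000 - (1)·0.0000) / (10) = -1.2000
  v = (-1 - (2)·-1.2000 - (1)·0.0000 - (-3)·0.0000) / (8) = 0.1750
  w = (-3 - (4)·-1.2000 - (-3)·0.1750 - (-2)·0.0000) / (-11) = -0.2114
  t = (0 - (-3)·-1.2000 - (2)·0.1750 - (-2)·-0.2114) / (11) = -0.3975
Iteration 2:
  u = (-12 - (3)·0.1750 - (4)·-0.2114 - (1)·-0.3975) / (10) = -1.1282
  v = (-1 - (2)·-1.1282 - (1)·-0.2114 - (-3)·-0.3975) / (8) = 0.0344
  w = (-3 - (4)·-1.1282 - (-3)·0.0344 - (-2)·-0.3975) / (-11) = -0.0746
  t = (0 - (-3)·-1.1282 - (2)·0.0344 - (-2)·-0.0746) / (11) = -0.3275
Residual b − A·x = (-0.1953, 0.0733, 0.1404, -0.0001); ∞-norm = 0.1953

0.1953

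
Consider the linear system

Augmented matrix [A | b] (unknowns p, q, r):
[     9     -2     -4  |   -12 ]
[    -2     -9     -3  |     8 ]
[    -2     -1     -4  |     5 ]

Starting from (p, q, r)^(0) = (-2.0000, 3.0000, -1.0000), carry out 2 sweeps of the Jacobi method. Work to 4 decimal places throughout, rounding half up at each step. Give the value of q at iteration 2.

Iteration 1:
  p = (-12 - (-2)·3.0000 - (-4)·-1.0000) / (9) = -1.1111
  q = (8 - (-2)·-2.0000 - (-3)·-1.0000) / (-9) = -0.1111
  r = (5 - (-2)·-2.0000 - (-1)·3.0000) / (-4) = -1.0000
Iteration 2:
  p = (-12 - (-2)·-0.1111 - (-4)·-1.0000) / (9) = -1.8025
  q = (8 - (-2)·-1.1111 - (-3)·-1.0000) / (-9) = -0.3086
  r = (5 - (-2)·-1.1111 - (-1)·-0.1111) / (-4) = -0.6667

-0.3086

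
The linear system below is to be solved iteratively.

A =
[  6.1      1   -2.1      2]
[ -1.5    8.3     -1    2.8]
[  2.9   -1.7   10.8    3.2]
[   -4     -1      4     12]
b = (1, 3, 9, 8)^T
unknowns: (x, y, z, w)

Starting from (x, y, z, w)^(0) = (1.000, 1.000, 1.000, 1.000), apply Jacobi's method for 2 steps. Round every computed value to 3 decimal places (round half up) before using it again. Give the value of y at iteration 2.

Iteration 1:
  x = (1 - (1)·1.000 - (-2.1)·1.000 - (2)·1.000) / (6.1) = 0.016
  y = (3 - (-1.5)·1.000 - (-1)·1.000 - (2.8)·1.000) / (8.3) = 0.325
  z = (9 - (2.9)·1.000 - (-1.7)·1.000 - (3.2)·1.000) / (10.8) = 0.426
  w = (8 - (-4)·1.000 - (-1)·1.000 - (4)·1.000) / (12) = 0.750
Iteration 2:
  x = (1 - (1)·0.325 - (-2.1)·0.426 - (2)·0.750) / (6.1) = 0.011
  y = (3 - (-1.5)·0.016 - (-1)·0.426 - (2.8)·0.750) / (8.3) = 0.163
  z = (9 - (2.9)·0.016 - (-1.7)·0.325 - (3.2)·0.750) / (10.8) = 0.658
  w = (8 - (-4)·0.016 - (-1)·0.325 - (4)·0.426) / (12) = 0.557

0.163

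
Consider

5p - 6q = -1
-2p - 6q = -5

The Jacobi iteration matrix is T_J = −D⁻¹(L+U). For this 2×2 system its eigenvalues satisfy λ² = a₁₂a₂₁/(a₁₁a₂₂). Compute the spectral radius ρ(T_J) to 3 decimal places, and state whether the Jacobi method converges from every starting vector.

0.632

a₁₂a₂₁/(a₁₁a₂₂) = (-6)·(-2) / ((5)·(-6)) = -0.400000
ρ = √|-0.400000| = √0.400000 = 0.632
ρ < 1, so Jacobi converges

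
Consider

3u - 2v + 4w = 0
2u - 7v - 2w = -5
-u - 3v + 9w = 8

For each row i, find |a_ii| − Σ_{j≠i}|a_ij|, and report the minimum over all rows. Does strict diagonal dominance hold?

-3

row 1: |3| − (2+4) = -3
row 2: |-7| − (2+2) = 3
row 3: |9| − (1+3) = 5
minimum over rows = -3 → not strictly diagonally dominant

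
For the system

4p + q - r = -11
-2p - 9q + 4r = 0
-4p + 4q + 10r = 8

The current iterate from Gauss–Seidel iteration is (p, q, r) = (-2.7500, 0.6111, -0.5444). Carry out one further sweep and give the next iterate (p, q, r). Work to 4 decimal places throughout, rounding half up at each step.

One sweep:
  p = (-11 - (1)·0.6111 - (-1)·-0.5444) / (4) = -3.0389
  q = (0 - (-2)·-3.0389 - (4)·-0.5444) / (-9) = 0.4334
  r = (8 - (-4)·-3.0389 - (4)·0.4334) / (10) = -0.5889

(-3.0389, 0.4334, -0.5889)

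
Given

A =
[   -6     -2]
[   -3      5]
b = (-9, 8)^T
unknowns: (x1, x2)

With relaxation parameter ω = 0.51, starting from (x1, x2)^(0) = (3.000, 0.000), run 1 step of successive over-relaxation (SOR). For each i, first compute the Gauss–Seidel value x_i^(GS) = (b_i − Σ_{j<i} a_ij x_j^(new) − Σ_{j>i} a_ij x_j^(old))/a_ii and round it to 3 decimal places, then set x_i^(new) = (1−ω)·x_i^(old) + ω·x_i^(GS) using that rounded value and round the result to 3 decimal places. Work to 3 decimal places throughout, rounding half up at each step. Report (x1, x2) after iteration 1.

(2.235, 1.500)

Iteration 1:
  x1: GS value = (-9 - (-2)·0.000) / (-6) = 1.500;  x1 ← (1−ω)·3.000 + ω·1.500 = 2.235
  x2: GS value = (8 - (-3)·2.235) / (5) = 2.941;  x2 ← (1−ω)·0.000 + ω·2.941 = 1.500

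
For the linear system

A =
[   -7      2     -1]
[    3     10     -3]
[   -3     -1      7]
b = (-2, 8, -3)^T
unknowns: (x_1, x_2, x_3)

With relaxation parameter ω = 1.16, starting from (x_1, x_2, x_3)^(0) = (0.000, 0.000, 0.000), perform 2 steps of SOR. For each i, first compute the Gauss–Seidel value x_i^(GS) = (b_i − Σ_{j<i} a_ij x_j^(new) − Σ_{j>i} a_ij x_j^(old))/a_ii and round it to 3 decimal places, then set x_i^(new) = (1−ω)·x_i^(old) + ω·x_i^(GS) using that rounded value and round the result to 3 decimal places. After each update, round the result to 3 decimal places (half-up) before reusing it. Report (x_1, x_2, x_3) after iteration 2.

(0.580, 0.528, -0.090)

Iteration 1:
  x_1: GS value = (-2 - (2)·0.000 - (-1)·0.000) / (-7) = 0.286;  x_1 ← (1−ω)·0.000 + ω·0.286 = 0.332
  x_2: GS value = (8 - (3)·0.332 - (-3)·0.000) / (10) = 0.700;  x_2 ← (1−ω)·0.000 + ω·0.700 = 0.812
  x_3: GS value = (-3 - (-3)·0.332 - (-1)·0.812) / (7) = -0.170;  x_3 ← (1−ω)·0.000 + ω·-0.170 = -0.197
Iteration 2:
  x_1: GS value = (-2 - (2)·0.812 - (-1)·-0.197) / (-7) = 0.546;  x_1 ← (1−ω)·0.332 + ω·0.546 = 0.580
  x_2: GS value = (8 - (3)·0.580 - (-3)·-0.197) / (10) = 0.567;  x_2 ← (1−ω)·0.812 + ω·0.567 = 0.528
  x_3: GS value = (-3 - (-3)·0.580 - (-1)·0.528) / (7) = -0.105;  x_3 ← (1−ω)·-0.197 + ω·-0.105 = -0.090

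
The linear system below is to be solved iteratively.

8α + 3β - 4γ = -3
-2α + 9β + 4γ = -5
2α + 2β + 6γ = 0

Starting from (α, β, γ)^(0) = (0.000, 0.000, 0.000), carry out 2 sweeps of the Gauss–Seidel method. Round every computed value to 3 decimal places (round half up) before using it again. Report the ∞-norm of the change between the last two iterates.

Iteration 1:
  α = (-3 - (3)·0.000 - (-4)·0.000) / (8) = -0.375
  β = (-5 - (-2)·-0.375 - (4)·0.000) / (9) = -0.639
  γ = (0 - (2)·-0.375 - (2)·-0.639) / (6) = 0.338
Iteration 2:
  α = (-3 - (3)·-0.639 - (-4)·0.338) / (8) = 0.034
  β = (-5 - (-2)·0.034 - (4)·0.338) / (9) = -0.698
  γ = (0 - (2)·0.034 - (2)·-0.698) / (6) = 0.221
Change: (0.409, -0.059, -0.117) → max |·| = 0.409

0.409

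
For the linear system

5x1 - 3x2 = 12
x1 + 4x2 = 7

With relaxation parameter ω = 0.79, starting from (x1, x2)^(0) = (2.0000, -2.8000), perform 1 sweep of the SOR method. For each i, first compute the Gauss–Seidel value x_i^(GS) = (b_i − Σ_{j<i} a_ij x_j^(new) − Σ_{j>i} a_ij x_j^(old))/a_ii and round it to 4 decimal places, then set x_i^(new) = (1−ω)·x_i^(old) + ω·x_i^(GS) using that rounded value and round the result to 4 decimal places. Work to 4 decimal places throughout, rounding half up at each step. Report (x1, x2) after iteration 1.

Iteration 1:
  x1: GS value = (12 - (-3)·-2.8000) / (5) = 0.7200;  x1 ← (1−ω)·2.0000 + ω·0.7200 = 0.9888
  x2: GS value = (7 - (1)·0.9888) / (4) = 1.5028;  x2 ← (1−ω)·-2.8000 + ω·1.5028 = 0.5992

(0.9888, 0.5992)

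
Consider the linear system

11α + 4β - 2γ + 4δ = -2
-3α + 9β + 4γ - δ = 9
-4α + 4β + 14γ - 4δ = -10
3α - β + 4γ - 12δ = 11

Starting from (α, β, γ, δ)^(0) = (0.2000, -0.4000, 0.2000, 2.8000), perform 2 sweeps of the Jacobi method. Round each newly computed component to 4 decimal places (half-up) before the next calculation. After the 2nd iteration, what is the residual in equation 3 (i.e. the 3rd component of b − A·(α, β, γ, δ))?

4.3790

Iteration 1:
  α = (-2 - (4)·-0.4000 - (-2)·0.2000 - (4)·2.8000) / (11) = -1.0182
  β = (9 - (-3)·0.2000 - (4)·0.2000 - (-1)·2.8000) / (9) = 1.2889
  γ = (-10 - (-4)·0.2000 - (4)·-0.4000 - (-4)·2.8000) / (14) = 0.2571
  δ = (11 - (3)·0.2000 - (-1)·-0.4000 - (4)·0.2000) / (-12) = -0.7667
Iteration 2:
  α = (-2 - (4)·1.2889 - (-2)·0.2571 - (4)·-0.7667) / (11) = -0.3250
  β = (9 - (-3)·-1.0182 - (4)·0.2571 - (-1)·-0.7667) / (9) = 0.4611
  γ = (-10 - (-4)·-1.0182 - (4)·1.2889 - (-4)·-0.7667) / (14) = -1.5925
  δ = (11 - (3)·-1.0182 - (-1)·1.2889 - (4)·0.2571) / (-12) = -1.1929
Residual b − A·x = (1.3172, 9.0522, 4.3790, 4.4913)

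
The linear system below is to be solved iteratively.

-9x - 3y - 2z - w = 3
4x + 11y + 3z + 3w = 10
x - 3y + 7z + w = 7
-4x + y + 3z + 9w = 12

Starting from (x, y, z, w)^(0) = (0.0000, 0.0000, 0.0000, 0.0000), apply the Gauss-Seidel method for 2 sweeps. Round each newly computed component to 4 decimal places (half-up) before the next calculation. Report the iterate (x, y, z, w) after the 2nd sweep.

(-1.0715, 0.7360, 1.3865, 0.3132)

Iteration 1:
  x = (3 - (-3)·0.0000 - (-2)·0.0000 - (-1)·0.0000) / (-9) = -0.3333
  y = (10 - (4)·-0.3333 - (3)·0.0000 - (3)·0.0000) / (11) = 1.0303
  z = (7 - (1)·-0.3333 - (-3)·1.0303 - (1)·0.0000) / (7) = 1.4892
  w = (12 - (-4)·-0.3333 - (1)·1.0303 - (3)·1.4892) / (9) = 0.5743
Iteration 2:
  x = (3 - (-3)·1.0303 - (-2)·1.4892 - (-1)·0.5743) / (-9) = -1.0715
  y = (10 - (4)·-1.0715 - (3)·1.4892 - (3)·0.5743) / (11) = 0.7360
  z = (7 - (1)·-1.0715 - (-3)·0.7360 - (1)·0.5743) / (7) = 1.3865
  w = (12 - (-4)·-1.0715 - (1)·0.7360 - (3)·1.3865) / (9) = 0.3132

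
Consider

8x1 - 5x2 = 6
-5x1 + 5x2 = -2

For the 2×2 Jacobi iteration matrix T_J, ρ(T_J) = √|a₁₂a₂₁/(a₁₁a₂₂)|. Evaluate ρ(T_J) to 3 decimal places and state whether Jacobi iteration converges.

0.791

a₁₂a₂₁/(a₁₁a₂₂) = (-5)·(-5) / ((8)·(5)) = 0.625000
ρ = √|0.625000| = √0.625000 = 0.791
ρ < 1, so Jacobi converges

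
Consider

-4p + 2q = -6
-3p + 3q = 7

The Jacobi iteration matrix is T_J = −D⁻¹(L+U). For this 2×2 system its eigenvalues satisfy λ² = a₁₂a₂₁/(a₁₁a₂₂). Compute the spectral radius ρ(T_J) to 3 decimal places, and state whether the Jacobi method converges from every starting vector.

a₁₂a₂₁/(a₁₁a₂₂) = (2)·(-3) / ((-4)·(3)) = 0.500000
ρ = √|0.500000| = √0.500000 = 0.707
ρ < 1, so Jacobi converges

0.707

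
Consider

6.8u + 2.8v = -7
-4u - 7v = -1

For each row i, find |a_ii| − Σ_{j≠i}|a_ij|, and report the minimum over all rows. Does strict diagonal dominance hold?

row 1: |6.8| − (2.8) = 4
row 2: |-7| − (4) = 3
minimum over rows = 3 → strictly diagonally dominant (convergence guaranteed)

3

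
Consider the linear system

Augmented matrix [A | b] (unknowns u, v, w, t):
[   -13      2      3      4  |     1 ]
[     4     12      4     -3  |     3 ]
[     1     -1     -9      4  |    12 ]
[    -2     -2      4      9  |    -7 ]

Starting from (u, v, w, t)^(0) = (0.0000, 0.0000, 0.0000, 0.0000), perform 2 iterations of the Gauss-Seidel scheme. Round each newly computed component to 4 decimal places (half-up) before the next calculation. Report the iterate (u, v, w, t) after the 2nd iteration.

(-0.3893, 0.8064, -1.5211, -0.0090)

Iteration 1:
  u = (1 - (2)·0.0000 - (3)·0.0000 - (4)·0.0000) / (-13) = -0.0769
  v = (3 - (4)·-0.0769 - (4)·0.0000 - (-3)·0.0000) / (12) = 0.2756
  w = (12 - (1)·-0.0769 - (-1)·0.2756 - (4)·0.0000) / (-9) = -1.3725
  t = (-7 - (-2)·-0.0769 - (-2)·0.2756 - (4)·-1.3725) / (9) = -0.1236
Iteration 2:
  u = (1 - (2)·0.2756 - (3)·-1.3725 - (4)·-0.1236) / (-13) = -0.3893
  v = (3 - (4)·-0.3893 - (4)·-1.3725 - (-3)·-0.1236) / (12) = 0.8064
  w = (12 - (1)·-0.3893 - (-1)·0.8064 - (4)·-0.1236) / (-9) = -1.5211
  t = (-7 - (-2)·-0.3893 - (-2)·0.8064 - (4)·-1.5211) / (9) = -0.0090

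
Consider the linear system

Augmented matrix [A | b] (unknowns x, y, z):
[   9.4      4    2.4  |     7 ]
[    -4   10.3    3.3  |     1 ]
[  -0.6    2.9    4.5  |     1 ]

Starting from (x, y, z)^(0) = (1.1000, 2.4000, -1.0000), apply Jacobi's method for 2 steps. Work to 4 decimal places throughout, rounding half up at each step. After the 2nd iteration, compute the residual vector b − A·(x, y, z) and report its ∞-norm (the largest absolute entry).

1.5221

Iteration 1:
  x = (7 - (4)·2.4000 - (2.4)·-1.0000) / (9.4) = -0.0213
  y = (1 - (-4)·1.1000 - (3.3)·-1.0000) / (10.3) = 0.8447
  z = (1 - (-0.6)·1.1000 - (2.9)·2.4000) / (4.5) = -1.1778
Iteration 2:
  x = (7 - (4)·0.8447 - (2.4)·-1.1778) / (9.4) = 0.6859
  y = (1 - (-4)·-0.0213 - (3.3)·-1.1778) / (10.3) = 0.4662
  z = (1 - (-0.6)·-0.0213 - (2.9)·0.8447) / (4.5) = -0.3250
Residual b − A·x = (-0.5323, 0.0142, 1.5221); ∞-norm = 1.5221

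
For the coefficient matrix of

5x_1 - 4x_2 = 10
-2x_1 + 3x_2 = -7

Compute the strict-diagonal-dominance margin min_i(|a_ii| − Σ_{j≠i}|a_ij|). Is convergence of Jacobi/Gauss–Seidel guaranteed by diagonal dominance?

1

row 1: |5| − (4) = 1
row 2: |3| − (2) = 1
minimum over rows = 1 → strictly diagonally dominant (convergence guaranteed)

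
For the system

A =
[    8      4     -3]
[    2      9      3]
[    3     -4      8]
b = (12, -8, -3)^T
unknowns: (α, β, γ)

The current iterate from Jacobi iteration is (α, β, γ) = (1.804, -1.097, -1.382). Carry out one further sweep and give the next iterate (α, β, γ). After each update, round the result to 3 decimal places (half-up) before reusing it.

One sweep:
  α = (12 - (4)·-1.097 - (-3)·-1.382) / (8) = 1.530
  β = (-8 - (2)·1.804 - (3)·-1.382) / (9) = -0.829
  γ = (-3 - (3)·1.804 - (-4)·-1.097) / (8) = -1.600

(1.530, -0.829, -1.600)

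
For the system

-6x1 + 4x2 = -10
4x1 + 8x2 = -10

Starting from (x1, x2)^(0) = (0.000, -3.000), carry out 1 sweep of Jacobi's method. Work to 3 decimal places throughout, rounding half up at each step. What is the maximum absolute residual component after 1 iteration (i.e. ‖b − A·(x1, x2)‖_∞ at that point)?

6.998

Iteration 1:
  x1 = (-10 - (4)·-3.000) / (-6) = -0.333
  x2 = (-10 - (4)·0.000) / (8) = -1.250
Residual b − A·x = (-6.998, 1.332); ∞-norm = 6.998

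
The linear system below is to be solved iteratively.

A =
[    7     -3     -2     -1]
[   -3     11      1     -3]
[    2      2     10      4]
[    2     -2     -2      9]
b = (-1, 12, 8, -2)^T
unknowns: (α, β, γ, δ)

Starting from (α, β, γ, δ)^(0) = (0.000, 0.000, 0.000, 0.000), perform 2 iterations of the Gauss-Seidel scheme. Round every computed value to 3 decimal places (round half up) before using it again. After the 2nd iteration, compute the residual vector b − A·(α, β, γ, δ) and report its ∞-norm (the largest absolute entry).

Iteration 1:
  α = (-1 - (-3)·0.000 - (-2)·0.000 - (-1)·0.000) / (7) = -0.143
  β = (12 - (-3)·-0.143 - (1)·0.000 - (-3)·0.000) / (11) = 1.052
  γ = (8 - (2)·-0.143 - (2)·1.052 - (4)·0.000) / (10) = 0.618
  δ = (-2 - (2)·-0.143 - (-2)·1.052 - (-2)·0.618) / (9) = 0.181
Iteration 2:
  α = (-1 - (-3)·1.052 - (-2)·0.618 - (-1)·0.181) / (7) = 0.510
  β = (12 - (-3)·0.510 - (1)·0.618 - (-3)·0.181) / (11) = 1.223
  γ = (8 - (2)·0.510 - (2)·1.223 - (4)·0.181) / (10) = 0.381
  δ = (-2 - (2)·0.510 - (-2)·1.223 - (-2)·0.381) / (9) = 0.021
Residual b − A·x = (-0.118, -0.241, 0.640, -0.001); ∞-norm = 0.640

0.640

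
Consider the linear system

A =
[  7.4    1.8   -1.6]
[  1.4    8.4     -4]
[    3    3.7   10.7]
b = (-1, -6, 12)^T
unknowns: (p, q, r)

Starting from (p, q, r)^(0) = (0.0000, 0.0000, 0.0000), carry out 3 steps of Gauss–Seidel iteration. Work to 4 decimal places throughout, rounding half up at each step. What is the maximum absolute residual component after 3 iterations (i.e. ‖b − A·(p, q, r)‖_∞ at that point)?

Iteration 1:
  p = (-1 - (1.8)·0.0000 - (-1.6)·0.0000) / (7.4) = -0.1351
  q = (-6 - (1.4)·-0.1351 - (-4)·0.0000) / (8.4) = -0.6918
  r = (12 - (3)·-0.1351 - (3.7)·-0.6918) / (10.7) = 1.3986
Iteration 2:
  p = (-1 - (1.8)·-0.6918 - (-1.6)·1.3986) / (7.4) = 0.3355
  q = (-6 - (1.4)·0.3355 - (-4)·1.3986) / (8.4) = -0.1042
  r = (12 - (3)·0.3355 - (3.7)·-0.1042) / (10.7) = 1.0635
Iteration 3:
  p = (-1 - (1.8)·-0.1042 - (-1.6)·1.0635) / (7.4) = 0.1202
  q = (-6 - (1.4)·0.1202 - (-4)·1.0635) / (8.4) = -0.2279
  r = (12 - (3)·0.1202 - (3.7)·-0.2279) / (10.7) = 1.1666
Residual b − A·x = (0.3873, 0.4125, 0.0000); ∞-norm = 0.4125

0.4125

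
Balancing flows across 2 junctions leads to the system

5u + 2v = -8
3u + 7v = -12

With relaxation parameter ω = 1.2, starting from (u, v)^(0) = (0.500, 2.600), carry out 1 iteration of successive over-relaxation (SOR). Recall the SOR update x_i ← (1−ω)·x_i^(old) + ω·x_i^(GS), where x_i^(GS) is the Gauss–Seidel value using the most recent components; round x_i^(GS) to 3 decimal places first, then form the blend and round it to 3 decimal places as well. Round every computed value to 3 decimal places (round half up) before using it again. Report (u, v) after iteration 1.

Iteration 1:
  u: GS value = (-8 - (2)·2.600) / (5) = -2.640;  u ← (1−ω)·0.500 + ω·-2.640 = -3.268
  v: GS value = (-12 - (3)·-3.268) / (7) = -0.314;  v ← (1−ω)·2.600 + ω·-0.314 = -0.897

(-3.268, -0.897)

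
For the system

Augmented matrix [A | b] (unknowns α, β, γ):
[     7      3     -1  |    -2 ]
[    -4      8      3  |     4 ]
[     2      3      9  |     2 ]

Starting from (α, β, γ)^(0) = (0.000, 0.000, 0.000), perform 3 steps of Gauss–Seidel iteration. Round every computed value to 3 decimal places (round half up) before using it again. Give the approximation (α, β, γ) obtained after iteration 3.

(-0.350, 0.236, 0.221)

Iteration 1:
  α = (-2 - (3)·0.000 - (-1)·0.000) / (7) = -0.286
  β = (4 - (-4)·-0.286 - (3)·0.000) / (8) = 0.357
  γ = (2 - (2)·-0.286 - (3)·0.357) / (9) = 0.167
Iteration 2:
  α = (-2 - (3)·0.357 - (-1)·0.167) / (7) = -0.415
  β = (4 - (-4)·-0.415 - (3)·0.167) / (8) = 0.230
  γ = (2 - (2)·-0.415 - (3)·0.230) / (9) = 0.238
Iteration 3:
  α = (-2 - (3)·0.230 - (-1)·0.238) / (7) = -0.350
  β = (4 - (-4)·-0.350 - (3)·0.238) / (8) = 0.236
  γ = (2 - (2)·-0.350 - (3)·0.236) / (9) = 0.221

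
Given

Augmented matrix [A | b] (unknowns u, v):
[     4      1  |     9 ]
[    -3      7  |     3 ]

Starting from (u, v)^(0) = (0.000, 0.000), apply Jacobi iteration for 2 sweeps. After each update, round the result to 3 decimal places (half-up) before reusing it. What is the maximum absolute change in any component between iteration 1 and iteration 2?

Iteration 1:
  u = (9 - (1)·0.000) / (4) = 2.250
  v = (3 - (-3)·0.000) / (7) = 0.429
Iteration 2:
  u = (9 - (1)·0.429) / (4) = 2.143
  v = (3 - (-3)·2.250) / (7) = 1.393
Change: (-0.107, 0.964) → max |·| = 0.964

0.964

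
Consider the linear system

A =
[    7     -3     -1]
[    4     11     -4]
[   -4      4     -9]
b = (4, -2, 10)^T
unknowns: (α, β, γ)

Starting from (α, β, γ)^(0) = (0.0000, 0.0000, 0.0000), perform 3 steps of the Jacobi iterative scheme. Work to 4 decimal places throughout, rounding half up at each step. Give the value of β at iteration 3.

Iteration 1:
  α = (4 - (-3)·0.0000 - (-1)·0.0000) / (7) = 0.5714
  β = (-2 - (4)·0.0000 - (-4)·0.0000) / (11) = -0.1818
  γ = (10 - (-4)·0.0000 - (4)·0.0000) / (-9) = -1.1111
Iteration 2:
  α = (4 - (-3)·-0.1818 - (-1)·-1.1111) / (7) = 0.3348
  β = (-2 - (4)·0.5714 - (-4)·-1.1111) / (11) = -0.7936
  γ = (10 - (-4)·0.5714 - (4)·-0.1818) / (-9) = -1.4459
Iteration 3:
  α = (4 - (-3)·-0.7936 - (-1)·-1.4459) / (7) = 0.0248
  β = (-2 - (4)·0.3348 - (-4)·-1.4459) / (11) = -0.8293
  γ = (10 - (-4)·0.3348 - (4)·-0.7936) / (-9) = -1.6126

-0.8293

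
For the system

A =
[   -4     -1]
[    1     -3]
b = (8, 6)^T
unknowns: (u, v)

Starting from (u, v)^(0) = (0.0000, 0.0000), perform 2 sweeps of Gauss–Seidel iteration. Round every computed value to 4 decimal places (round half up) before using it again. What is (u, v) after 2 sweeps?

Iteration 1:
  u = (8 - (-1)·0.0000) / (-4) = -2.0000
  v = (6 - (1)·-2.0000) / (-3) = -2.6667
Iteration 2:
  u = (8 - (-1)·-2.6667) / (-4) = -1.3333
  v = (6 - (1)·-1.3333) / (-3) = -2.4444

(-1.3333, -2.4444)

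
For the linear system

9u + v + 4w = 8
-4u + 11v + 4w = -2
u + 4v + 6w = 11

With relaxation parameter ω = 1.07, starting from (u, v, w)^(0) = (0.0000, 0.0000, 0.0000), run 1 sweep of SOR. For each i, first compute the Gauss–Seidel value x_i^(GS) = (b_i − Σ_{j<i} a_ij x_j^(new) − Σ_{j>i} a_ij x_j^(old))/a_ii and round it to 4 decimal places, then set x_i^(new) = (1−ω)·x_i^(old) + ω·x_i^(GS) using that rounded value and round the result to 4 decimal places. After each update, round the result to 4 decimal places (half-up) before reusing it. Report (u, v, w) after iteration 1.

(0.9511, 0.1755, 1.6668)

Iteration 1:
  u: GS value = (8 - (1)·0.0000 - (4)·0.0000) / (9) = 0.8889;  u ← (1−ω)·0.0000 + ω·0.8889 = 0.9511
  v: GS value = (-2 - (-4)·0.9511 - (4)·0.0000) / (11) = 0.1640;  v ← (1−ω)·0.0000 + ω·0.1640 = 0.1755
  w: GS value = (11 - (1)·0.9511 - (4)·0.1755) / (6) = 1.5578;  w ← (1−ω)·0.0000 + ω·1.5578 = 1.6668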